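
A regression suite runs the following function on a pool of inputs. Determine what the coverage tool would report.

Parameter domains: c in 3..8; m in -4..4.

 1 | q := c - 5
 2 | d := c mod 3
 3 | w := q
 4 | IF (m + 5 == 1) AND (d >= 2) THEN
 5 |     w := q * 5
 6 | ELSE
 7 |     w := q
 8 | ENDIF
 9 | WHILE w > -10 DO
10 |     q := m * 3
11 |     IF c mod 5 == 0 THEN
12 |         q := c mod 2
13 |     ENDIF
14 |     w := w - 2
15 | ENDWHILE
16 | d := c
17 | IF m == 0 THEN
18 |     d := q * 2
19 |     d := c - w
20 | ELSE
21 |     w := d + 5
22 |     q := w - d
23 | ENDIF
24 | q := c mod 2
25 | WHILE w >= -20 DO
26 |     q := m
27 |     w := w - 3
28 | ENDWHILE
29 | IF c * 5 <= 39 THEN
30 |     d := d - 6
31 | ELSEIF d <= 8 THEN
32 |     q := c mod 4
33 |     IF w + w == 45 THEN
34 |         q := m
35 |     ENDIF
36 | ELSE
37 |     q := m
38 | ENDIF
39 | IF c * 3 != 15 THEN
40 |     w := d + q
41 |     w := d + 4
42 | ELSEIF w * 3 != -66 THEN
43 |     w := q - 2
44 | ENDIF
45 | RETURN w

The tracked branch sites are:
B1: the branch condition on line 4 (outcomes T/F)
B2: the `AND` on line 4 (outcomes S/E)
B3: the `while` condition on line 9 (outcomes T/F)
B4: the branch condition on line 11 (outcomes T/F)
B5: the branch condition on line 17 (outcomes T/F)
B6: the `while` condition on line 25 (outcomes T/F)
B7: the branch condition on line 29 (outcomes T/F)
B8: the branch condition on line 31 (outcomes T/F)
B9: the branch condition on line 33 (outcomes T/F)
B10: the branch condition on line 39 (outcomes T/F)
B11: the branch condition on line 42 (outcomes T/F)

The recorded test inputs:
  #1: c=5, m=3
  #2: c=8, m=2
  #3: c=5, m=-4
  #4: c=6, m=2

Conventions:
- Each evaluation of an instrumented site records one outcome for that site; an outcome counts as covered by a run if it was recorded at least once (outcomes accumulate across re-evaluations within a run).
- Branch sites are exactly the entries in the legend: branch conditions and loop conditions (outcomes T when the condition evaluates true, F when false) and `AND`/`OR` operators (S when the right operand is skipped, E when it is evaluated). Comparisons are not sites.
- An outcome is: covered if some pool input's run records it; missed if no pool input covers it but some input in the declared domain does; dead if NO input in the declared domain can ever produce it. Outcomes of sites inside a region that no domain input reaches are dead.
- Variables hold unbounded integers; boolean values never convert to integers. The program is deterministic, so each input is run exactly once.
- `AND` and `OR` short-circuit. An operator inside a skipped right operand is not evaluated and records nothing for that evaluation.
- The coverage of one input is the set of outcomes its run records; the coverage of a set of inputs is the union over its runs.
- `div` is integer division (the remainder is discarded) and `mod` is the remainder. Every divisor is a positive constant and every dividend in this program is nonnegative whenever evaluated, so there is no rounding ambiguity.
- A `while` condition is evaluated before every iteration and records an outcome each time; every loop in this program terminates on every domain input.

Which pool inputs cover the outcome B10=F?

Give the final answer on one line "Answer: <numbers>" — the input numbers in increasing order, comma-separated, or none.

input #1 (c=5, m=3): records B10=F
input #2 (c=8, m=2): does not record B10=F
input #3 (c=5, m=-4): records B10=F
input #4 (c=6, m=2): does not record B10=F

Answer: 1, 3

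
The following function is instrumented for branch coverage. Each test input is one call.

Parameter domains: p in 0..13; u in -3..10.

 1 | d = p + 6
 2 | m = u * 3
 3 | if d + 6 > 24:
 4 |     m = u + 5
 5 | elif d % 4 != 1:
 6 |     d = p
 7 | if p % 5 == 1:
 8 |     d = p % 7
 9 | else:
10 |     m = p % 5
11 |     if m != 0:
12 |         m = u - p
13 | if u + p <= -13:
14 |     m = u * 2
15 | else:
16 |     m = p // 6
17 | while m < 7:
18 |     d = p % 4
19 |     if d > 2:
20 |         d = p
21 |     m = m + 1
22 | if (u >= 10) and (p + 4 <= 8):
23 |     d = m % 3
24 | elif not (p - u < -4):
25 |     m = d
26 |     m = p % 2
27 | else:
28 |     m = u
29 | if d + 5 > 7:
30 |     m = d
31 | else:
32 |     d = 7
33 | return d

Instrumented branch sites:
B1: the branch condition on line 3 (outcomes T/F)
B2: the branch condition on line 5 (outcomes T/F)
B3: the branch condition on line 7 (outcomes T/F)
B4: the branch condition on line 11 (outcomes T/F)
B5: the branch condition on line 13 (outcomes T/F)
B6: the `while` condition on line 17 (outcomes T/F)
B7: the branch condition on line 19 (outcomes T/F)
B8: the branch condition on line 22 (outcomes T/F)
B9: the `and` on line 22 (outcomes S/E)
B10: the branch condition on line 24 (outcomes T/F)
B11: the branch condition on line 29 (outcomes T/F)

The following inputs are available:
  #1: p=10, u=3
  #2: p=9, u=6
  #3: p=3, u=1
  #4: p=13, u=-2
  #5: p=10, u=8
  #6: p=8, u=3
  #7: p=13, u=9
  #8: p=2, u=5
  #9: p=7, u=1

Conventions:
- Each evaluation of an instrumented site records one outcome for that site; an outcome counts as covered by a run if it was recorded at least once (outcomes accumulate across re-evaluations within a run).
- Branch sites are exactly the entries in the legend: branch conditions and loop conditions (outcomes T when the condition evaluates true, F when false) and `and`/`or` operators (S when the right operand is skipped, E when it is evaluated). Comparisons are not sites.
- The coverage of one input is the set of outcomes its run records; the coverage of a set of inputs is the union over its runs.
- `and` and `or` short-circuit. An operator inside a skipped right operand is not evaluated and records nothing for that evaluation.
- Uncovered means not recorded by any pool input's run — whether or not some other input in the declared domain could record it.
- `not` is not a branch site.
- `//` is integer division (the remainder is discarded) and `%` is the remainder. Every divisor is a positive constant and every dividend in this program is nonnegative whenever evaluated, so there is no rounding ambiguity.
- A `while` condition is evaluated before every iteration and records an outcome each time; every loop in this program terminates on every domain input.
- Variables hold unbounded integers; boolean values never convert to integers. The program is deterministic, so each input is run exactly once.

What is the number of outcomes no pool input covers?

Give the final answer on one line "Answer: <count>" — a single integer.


run #1 (p=10, u=3) runs B1->F, B2->T, B3->F, B4->F, B5->F, B6->T, B7->F, B6->T, B7->F, B6->T, B7->F, B6->T, B7->F, B6->T, ...; records B1=F, B2=T, B3=F, B4=F, B5=F, B6=T, B6=F, B7=F, B8=F, B9=S, B10=T, B11=F
run #2 (p=9, u=6) runs B1->F, B2->T, B3->F, B4->T, B5->F, B6->T, B7->F, B6->T, B7->F, B6->T, B7->F, B6->T, B7->F, B6->T, ...; records B1=F, B2=T, B3=F, B4=T, B5=F, B6=T, B6=F, B7=F, B8=F, B9=S, B10=T, B11=F
run #3 (p=3, u=1) runs B1->F, B2->F, B3->F, B4->T, B5->F, B6->T, B7->T, B6->T, B7->T, B6->T, B7->T, B6->T, B7->T, B6->T, ...; records B1=F, B2=F, B3=F, B4=T, B5=F, B6=T, B6=F, B7=T, B8=F, B9=S, B10=T, B11=T
run #4 (p=13, u=-2) runs B1->T, B3->F, B4->T, B5->F, B6->T, B7->F, B6->T, B7->F, B6->T, B7->F, B6->T, B7->F, B6->T, B7->F, ...; records B1=T, B3=F, B4=T, B5=F, B6=T, B6=F, B7=F, B8=F, B9=S, B10=T, B11=F
run #5 (p=10, u=8) runs B1->F, B2->T, B3->F, B4->F, B5->F, B6->T, B7->F, B6->T, B7->F, B6->T, B7->F, B6->T, B7->F, B6->T, ...; records B1=F, B2=T, B3=F, B4=F, B5=F, B6=T, B6=F, B7=F, B8=F, B9=S, B10=T, B11=F
run #6 (p=8, u=3) runs B1->F, B2->T, B3->F, B4->T, B5->F, B6->T, B7->F, B6->T, B7->F, B6->T, B7->F, B6->T, B7->F, B6->T, ...; records B1=F, B2=T, B3=F, B4=T, B5=F, B6=T, B6=F, B7=F, B8=F, B9=S, B10=T, B11=F
run #7 (p=13, u=9) runs B1->T, B3->F, B4->T, B5->F, B6->T, B7->F, B6->T, B7->F, B6->T, B7->F, B6->T, B7->F, B6->T, B7->F, ...; records B1=T, B3=F, B4=T, B5=F, B6=T, B6=F, B7=F, B8=F, B9=S, B10=T, B11=F
run #8 (p=2, u=5) runs B1->F, B2->T, B3->F, B4->T, B5->F, B6->T, B7->F, B6->T, B7->F, B6->T, B7->F, B6->T, B7->F, B6->T, ...; records B1=F, B2=T, B3=F, B4=T, B5=F, B6=T, B6=F, B7=F, B8=F, B9=S, B10=T, B11=F
run #9 (p=7, u=1) runs B1->F, B2->F, B3->F, B4->T, B5->F, B6->T, B7->T, B6->T, B7->T, B6->T, B7->T, B6->T, B7->T, B6->T, ...; records B1=F, B2=F, B3=F, B4=T, B5=F, B6=T, B6=F, B7=T, B8=F, B9=S, B10=T, B11=T
union over the pool: B1=T, B1=F, B2=T, B2=F, B3=F, B4=T, B4=F, B5=F, B6=T, B6=F, B7=T, B7=F, B8=F, B9=S, B10=T, B11=T, B11=F
uncovered (5 of 22): B3=T, B5=T, B8=T, B9=E, B10=F
Answer: 5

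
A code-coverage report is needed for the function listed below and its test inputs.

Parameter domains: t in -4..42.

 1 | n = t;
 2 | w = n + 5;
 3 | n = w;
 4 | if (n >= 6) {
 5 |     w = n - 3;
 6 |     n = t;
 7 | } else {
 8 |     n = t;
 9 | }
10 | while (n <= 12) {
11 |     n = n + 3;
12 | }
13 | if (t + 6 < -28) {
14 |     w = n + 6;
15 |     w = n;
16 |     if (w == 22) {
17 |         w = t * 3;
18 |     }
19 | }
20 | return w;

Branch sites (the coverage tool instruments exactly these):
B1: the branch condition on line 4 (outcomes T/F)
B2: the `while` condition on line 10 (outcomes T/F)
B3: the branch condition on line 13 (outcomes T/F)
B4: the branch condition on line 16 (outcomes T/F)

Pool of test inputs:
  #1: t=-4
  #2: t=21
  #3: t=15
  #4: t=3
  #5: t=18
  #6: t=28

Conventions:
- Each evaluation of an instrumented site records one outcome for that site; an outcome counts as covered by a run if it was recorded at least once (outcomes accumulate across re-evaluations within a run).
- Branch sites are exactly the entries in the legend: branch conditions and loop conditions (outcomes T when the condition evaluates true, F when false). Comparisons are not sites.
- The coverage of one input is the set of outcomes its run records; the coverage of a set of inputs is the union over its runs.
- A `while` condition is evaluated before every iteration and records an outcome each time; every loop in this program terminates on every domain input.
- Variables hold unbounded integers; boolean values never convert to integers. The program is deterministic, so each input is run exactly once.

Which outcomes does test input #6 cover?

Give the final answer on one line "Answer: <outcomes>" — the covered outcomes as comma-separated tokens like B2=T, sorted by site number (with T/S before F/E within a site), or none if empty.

Running input #6 (t=28), event by event:
  B1->T, B2->F, B3->F
as a set, this run covers: B1=T, B2=F, B3=F

Answer: B1=T, B2=F, B3=F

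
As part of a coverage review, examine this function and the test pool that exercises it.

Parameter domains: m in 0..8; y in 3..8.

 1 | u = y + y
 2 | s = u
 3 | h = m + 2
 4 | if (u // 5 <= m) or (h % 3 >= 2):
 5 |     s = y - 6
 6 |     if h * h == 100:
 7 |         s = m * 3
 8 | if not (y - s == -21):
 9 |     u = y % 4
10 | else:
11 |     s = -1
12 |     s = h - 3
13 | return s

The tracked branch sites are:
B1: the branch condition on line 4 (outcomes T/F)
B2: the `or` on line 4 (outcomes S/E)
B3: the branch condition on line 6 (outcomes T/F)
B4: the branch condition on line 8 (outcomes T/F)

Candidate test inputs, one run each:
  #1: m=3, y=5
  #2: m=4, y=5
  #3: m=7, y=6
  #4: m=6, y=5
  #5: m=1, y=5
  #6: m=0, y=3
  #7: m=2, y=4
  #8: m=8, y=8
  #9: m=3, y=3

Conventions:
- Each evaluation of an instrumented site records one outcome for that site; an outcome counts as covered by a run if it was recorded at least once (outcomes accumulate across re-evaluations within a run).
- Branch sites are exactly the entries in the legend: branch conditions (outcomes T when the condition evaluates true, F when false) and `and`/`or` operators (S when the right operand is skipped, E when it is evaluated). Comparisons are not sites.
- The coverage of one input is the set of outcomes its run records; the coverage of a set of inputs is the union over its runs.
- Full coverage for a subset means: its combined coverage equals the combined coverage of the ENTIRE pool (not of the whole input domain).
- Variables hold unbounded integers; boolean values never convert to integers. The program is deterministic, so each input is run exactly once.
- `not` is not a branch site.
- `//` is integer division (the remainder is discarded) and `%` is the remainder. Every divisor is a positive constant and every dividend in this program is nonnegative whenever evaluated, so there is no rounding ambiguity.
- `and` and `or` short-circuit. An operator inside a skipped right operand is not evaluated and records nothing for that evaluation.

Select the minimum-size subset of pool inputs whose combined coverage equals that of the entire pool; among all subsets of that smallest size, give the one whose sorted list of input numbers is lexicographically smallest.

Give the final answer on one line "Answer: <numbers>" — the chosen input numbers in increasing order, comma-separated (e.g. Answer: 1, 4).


#1 (m=3, y=5) -> B2->S, B1->T, B3->F, B4->T; covered: B1=T, B2=S, B3=F, B4=T
#2 (m=4, y=5) -> B2->S, B1->T, B3->F, B4->T; covered: B1=T, B2=S, B3=F, B4=T
#3 (m=7, y=6) -> B2->S, B1->T, B3->F, B4->T; covered: B1=T, B2=S, B3=F, B4=T
#4 (m=6, y=5) -> B2->S, B1->T, B3->F, B4->T; covered: B1=T, B2=S, B3=F, B4=T
#5 (m=1, y=5) -> B2->E, B1->F, B4->T; covered: B1=F, B2=E, B4=T
#6 (m=0, y=3) -> B2->E, B1->T, B3->F, B4->T; covered: B1=T, B2=E, B3=F, B4=T
#7 (m=2, y=4) -> B2->S, B1->T, B3->F, B4->T; covered: B1=T, B2=S, B3=F, B4=T
#8 (m=8, y=8) -> B2->S, B1->T, B3->T, B4->T; covered: B1=T, B2=S, B3=T, B4=T
#9 (m=3, y=3) -> B2->S, B1->T, B3->F, B4->T; covered: B1=T, B2=S, B3=F, B4=T
pool-wide coverage (7 outcomes): B1=T, B1=F, B2=S, B2=E, B3=T, B3=F, B4=T
checked all size-1 subsets: none covers 7 outcomes (max 4/7)
checked all size-2 subsets: none covers 7 outcomes (max 6/7)
the canonical winner is {1, 5, 8}: size 3, full 7-outcome coverage, earliest index list among size-3 covers
Answer: 1, 5, 8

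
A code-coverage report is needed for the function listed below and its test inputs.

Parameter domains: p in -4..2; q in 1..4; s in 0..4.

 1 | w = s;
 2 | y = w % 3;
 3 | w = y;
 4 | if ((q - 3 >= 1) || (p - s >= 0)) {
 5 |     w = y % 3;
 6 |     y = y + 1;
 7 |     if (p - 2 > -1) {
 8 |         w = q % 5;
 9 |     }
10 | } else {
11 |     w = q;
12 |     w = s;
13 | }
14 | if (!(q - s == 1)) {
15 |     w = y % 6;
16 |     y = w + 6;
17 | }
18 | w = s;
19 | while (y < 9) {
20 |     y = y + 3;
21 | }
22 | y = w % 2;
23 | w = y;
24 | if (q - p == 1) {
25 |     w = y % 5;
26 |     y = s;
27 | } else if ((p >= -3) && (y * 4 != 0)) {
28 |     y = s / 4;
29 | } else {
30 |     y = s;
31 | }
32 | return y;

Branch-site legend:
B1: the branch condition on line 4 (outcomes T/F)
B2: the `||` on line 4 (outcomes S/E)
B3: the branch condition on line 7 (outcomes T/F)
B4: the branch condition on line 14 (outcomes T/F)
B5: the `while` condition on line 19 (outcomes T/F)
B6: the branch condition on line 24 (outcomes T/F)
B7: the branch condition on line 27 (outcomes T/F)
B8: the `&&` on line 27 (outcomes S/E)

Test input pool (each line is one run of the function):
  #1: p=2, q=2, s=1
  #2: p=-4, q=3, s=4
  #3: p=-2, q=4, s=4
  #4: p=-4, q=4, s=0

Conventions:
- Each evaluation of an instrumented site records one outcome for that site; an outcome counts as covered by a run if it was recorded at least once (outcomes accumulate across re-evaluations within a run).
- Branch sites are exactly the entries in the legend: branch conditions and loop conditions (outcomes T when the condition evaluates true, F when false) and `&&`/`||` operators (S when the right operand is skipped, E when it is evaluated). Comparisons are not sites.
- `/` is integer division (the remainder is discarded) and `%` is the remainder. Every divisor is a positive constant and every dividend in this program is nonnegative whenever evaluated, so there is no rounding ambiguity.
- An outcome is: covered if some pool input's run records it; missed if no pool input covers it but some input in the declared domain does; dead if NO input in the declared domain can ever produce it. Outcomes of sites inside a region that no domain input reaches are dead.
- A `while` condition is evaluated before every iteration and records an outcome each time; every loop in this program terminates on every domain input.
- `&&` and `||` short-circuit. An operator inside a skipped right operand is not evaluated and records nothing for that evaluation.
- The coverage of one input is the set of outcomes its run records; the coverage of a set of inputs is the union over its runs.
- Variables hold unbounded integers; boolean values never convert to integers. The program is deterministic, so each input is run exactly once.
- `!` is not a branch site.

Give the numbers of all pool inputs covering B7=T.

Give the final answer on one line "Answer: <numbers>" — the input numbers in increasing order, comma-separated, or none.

input #1 (p=2, q=2, s=1): covers B7=T
input #2 (p=-4, q=3, s=4): misses B7=T
input #3 (p=-2, q=4, s=4): misses B7=T
input #4 (p=-4, q=4, s=0): misses B7=T

Answer: 1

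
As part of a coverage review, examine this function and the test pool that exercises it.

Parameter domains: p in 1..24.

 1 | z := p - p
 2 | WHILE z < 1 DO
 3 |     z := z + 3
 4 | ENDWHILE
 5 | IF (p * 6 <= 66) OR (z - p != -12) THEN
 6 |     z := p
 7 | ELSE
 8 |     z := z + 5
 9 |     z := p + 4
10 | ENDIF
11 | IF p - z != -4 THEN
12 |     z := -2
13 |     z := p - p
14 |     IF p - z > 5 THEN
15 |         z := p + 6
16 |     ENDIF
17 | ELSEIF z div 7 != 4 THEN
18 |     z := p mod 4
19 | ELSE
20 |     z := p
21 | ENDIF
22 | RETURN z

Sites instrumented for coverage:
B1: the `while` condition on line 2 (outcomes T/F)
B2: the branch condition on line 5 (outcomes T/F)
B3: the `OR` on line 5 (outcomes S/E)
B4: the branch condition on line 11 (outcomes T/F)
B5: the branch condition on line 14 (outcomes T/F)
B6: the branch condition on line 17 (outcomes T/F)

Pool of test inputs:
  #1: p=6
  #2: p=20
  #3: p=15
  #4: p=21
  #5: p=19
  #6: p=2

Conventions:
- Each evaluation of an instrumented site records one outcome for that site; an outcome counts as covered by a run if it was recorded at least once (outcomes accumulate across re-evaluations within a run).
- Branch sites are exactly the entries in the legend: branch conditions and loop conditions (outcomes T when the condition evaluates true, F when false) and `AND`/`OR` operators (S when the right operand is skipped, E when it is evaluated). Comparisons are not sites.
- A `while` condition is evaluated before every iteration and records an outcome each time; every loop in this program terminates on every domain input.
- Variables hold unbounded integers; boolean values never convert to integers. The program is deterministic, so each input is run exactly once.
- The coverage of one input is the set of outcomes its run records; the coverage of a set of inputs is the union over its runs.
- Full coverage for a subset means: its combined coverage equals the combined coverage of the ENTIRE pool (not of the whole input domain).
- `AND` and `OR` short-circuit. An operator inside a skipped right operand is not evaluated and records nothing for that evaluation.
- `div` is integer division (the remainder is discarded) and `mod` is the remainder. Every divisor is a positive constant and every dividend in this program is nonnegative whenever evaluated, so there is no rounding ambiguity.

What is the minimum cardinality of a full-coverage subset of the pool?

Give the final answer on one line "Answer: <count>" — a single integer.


test 1 (p=6) hits B1=T, B1=F, B2=T, B3=S, B4=T, B5=T
test 2 (p=20) hits B1=T, B1=F, B2=T, B3=E, B4=T, B5=T
test 3 (p=15) hits B1=T, B1=F, B2=F, B3=E, B4=F, B6=T
test 4 (p=21) hits B1=T, B1=F, B2=T, B3=E, B4=T, B5=T
test 5 (p=19) hits B1=T, B1=F, B2=T, B3=E, B4=T, B5=T
test 6 (p=2) hits B1=T, B1=F, B2=T, B3=S, B4=T, B5=F
pool-wide coverage (11 outcomes): B1=T, B1=F, B2=T, B2=F, B3=S, B3=E, B4=T, B4=F, B5=T, B5=F, B6=T
size 1 is not enough: best union over all size-1 subsets is 6/11
size 2 is not enough: best union over all size-2 subsets is 10/11
size 3: inputs {1, 3, 6} cover all 11 outcomes, and no lexicographically smaller subset of this size does
Answer: 3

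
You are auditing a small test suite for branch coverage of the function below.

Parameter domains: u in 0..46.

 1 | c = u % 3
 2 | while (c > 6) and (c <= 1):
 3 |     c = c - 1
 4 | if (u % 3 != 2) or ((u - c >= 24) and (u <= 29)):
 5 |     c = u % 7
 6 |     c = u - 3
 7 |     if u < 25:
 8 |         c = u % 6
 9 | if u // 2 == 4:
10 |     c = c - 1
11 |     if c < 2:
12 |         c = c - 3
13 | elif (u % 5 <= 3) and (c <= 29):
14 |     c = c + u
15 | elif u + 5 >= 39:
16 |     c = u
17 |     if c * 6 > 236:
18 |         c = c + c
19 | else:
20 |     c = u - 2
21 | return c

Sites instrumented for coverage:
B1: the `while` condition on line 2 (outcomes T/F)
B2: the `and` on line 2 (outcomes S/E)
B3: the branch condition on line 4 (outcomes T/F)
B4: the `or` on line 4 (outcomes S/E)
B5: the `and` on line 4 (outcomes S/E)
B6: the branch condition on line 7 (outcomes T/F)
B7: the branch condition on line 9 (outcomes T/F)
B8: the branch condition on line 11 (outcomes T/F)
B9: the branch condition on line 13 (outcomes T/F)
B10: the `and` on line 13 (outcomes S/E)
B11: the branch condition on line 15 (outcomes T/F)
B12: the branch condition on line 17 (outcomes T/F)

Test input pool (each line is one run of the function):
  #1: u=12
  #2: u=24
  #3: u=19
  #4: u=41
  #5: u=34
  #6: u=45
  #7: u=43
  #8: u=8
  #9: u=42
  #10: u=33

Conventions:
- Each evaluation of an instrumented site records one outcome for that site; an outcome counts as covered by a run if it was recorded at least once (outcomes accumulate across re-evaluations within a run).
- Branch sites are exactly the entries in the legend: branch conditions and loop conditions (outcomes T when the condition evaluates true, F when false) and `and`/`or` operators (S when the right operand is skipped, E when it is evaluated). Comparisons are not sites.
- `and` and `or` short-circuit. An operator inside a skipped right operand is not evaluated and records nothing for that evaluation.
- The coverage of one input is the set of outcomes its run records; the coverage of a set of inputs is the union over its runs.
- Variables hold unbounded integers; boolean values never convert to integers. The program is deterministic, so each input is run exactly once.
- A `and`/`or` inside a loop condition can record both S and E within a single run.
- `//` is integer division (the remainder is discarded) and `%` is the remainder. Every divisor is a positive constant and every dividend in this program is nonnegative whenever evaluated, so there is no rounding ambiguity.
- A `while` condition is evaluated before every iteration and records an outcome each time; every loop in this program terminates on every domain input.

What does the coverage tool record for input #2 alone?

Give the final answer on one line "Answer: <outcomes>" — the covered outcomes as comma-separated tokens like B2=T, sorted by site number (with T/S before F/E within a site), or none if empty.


Running input #2 (u=24), event by event:
  B2->S, B1->F, B4->S, B3->T, B6->T, B7->F, B10->S, B9->F, B11->F
collecting distinct outcomes: B1=F, B2=S, B3=T, B4=S, B6=T, B7=F, B9=F, B10=S, B11=F
Answer: B1=F, B2=S, B3=T, B4=S, B6=T, B7=F, B9=F, B10=S, B11=F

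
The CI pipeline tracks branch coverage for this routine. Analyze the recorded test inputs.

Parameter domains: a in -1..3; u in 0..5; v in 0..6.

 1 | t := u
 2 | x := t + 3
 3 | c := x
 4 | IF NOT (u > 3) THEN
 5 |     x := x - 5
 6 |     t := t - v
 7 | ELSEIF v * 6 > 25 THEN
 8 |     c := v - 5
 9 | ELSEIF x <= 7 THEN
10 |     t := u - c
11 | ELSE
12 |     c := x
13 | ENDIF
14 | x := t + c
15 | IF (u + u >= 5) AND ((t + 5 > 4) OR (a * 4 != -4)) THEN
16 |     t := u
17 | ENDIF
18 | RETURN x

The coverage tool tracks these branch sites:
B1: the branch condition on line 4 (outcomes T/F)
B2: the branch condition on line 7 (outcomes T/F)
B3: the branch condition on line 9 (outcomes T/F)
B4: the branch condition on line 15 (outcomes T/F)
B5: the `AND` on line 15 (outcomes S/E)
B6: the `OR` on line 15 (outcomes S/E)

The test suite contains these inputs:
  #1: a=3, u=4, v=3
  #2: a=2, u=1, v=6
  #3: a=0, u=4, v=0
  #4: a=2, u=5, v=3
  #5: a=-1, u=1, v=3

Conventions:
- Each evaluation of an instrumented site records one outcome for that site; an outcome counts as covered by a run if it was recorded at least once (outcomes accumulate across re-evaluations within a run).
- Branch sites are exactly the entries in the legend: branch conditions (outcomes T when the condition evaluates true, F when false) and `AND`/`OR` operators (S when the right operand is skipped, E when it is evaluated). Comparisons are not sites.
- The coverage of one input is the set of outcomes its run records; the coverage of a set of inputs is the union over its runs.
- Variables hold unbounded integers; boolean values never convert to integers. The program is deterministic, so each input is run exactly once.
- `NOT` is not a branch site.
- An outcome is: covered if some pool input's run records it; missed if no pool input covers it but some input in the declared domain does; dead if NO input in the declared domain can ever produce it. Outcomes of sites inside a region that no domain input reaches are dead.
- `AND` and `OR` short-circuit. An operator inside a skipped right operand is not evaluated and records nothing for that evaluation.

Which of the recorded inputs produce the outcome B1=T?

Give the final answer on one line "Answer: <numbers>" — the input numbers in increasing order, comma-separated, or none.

input #1 (a=3, u=4, v=3): never hits B1=T
input #2 (a=2, u=1, v=6): hits B1=T
input #3 (a=0, u=4, v=0): never hits B1=T
input #4 (a=2, u=5, v=3): never hits B1=T
input #5 (a=-1, u=1, v=3): hits B1=T

Answer: 2, 5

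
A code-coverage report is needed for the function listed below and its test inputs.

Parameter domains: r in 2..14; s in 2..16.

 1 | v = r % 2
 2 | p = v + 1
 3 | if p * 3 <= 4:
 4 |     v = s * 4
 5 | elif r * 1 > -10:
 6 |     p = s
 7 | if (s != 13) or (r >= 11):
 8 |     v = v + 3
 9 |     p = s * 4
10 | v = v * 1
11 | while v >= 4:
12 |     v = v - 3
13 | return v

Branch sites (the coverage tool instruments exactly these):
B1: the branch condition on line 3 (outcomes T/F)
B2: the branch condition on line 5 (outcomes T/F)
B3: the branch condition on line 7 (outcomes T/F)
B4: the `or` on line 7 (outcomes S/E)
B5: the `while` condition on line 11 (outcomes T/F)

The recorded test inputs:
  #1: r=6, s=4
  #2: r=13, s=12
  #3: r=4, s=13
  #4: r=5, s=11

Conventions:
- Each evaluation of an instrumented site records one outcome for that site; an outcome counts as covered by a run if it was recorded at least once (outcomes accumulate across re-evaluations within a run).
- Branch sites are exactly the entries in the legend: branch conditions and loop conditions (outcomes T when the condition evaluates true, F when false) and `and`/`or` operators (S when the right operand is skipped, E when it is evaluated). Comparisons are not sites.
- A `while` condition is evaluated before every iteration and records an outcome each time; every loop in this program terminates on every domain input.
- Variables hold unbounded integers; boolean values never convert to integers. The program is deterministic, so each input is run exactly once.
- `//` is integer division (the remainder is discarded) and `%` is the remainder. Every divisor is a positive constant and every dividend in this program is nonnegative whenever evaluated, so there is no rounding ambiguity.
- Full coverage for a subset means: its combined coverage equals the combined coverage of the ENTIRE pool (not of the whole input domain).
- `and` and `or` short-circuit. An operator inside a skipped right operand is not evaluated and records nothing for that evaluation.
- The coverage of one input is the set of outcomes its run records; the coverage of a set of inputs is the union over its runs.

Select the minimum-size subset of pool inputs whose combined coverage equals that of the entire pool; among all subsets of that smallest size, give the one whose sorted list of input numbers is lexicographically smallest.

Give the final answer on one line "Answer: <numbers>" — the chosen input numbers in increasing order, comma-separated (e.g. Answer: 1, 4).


run #1 (r=6, s=4) runs B1->T, B4->S, B3->T, B5->T, B5->T, B5->T, B5->T, B5->T, B5->T, B5->F; records B1=T, B3=T, B4=S, B5=T, B5=F
run #2 (r=13, s=12) runs B1->F, B2->T, B4->S, B3->T, B5->T, B5->F; records B1=F, B2=T, B3=T, B4=S, B5=T, B5=F
run #3 (r=4, s=13) runs B1->T, B4->E, B3->F, B5->T, B5->T, B5->T, B5->T, B5->T, B5->T, B5->T, B5->T, B5->T, B5->T, B5->T, ...; records B1=T, B3=F, B4=E, B5=T, B5=F
run #4 (r=5, s=11) runs B1->F, B2->T, B4->S, B3->T, B5->T, B5->F; records B1=F, B2=T, B3=T, B4=S, B5=T, B5=F
pool-wide coverage (9 outcomes): B1=T, B1=F, B2=T, B3=T, B3=F, B4=S, B4=E, B5=T, B5=F
size 1 is not enough: best union over all size-1 subsets is 6/9
inputs {2, 3} (size 2) cover everything; no size-2 subset with a lexicographically smaller index list covers all 9
Answer: 2, 3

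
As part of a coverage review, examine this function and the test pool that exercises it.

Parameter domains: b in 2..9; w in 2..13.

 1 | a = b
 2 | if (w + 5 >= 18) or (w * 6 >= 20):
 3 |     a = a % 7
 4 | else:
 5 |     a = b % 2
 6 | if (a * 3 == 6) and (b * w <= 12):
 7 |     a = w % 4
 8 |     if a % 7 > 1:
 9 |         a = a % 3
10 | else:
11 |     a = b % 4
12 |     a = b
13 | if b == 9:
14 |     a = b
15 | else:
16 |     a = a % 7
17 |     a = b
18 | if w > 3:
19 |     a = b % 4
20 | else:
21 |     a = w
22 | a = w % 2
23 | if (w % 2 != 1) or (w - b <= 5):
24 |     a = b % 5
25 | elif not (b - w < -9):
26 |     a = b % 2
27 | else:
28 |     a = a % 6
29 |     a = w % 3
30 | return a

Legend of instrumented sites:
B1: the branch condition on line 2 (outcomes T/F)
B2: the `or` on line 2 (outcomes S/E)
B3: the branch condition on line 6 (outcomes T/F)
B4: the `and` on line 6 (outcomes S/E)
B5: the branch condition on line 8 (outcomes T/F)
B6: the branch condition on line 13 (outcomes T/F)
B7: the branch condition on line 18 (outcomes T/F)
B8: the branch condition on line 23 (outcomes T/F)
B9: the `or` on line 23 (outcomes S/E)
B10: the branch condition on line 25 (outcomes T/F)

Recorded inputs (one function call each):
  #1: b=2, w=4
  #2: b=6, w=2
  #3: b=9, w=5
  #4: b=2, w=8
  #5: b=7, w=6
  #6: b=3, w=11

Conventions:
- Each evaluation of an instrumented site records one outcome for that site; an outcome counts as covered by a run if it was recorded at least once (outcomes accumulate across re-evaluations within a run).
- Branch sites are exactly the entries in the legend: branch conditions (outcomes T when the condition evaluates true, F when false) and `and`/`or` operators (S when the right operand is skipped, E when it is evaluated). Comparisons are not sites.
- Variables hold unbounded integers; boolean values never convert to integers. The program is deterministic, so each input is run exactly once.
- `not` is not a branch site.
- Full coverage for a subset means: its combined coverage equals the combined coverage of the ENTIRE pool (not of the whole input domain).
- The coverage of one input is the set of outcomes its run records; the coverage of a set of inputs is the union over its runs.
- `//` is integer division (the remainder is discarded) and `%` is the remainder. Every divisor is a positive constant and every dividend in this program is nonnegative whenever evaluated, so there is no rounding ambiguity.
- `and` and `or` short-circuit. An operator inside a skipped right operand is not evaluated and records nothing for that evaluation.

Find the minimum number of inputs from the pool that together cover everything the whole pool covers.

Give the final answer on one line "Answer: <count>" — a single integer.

input #1, b=2, w=4: outcomes B1=T, B2=E, B3=T, B4=E, B5=F, B6=F, B7=T, B8=T, B9=S
input #2, b=6, w=2: outcomes B1=F, B2=E, B3=F, B4=S, B6=F, B7=F, B8=T, B9=S
input #3, b=9, w=5: outcomes B1=T, B2=E, B3=F, B4=E, B6=T, B7=T, B8=T, B9=E
input #4, b=2, w=8: outcomes B1=T, B2=E, B3=F, B4=E, B6=F, B7=T, B8=T, B9=S
input #5, b=7, w=6: outcomes B1=T, B2=E, B3=F, B4=S, B6=F, B7=T, B8=T, B9=S
input #6, b=3, w=11: outcomes B1=T, B2=E, B3=F, B4=S, B6=F, B7=T, B8=F, B9=E, B10=T
the full pool covers 17 outcomes: B1=T, B1=F, B2=E, B3=T, B3=F, B4=S, B4=E, B5=F, B6=T, B6=F, B7=T, B7=F, B8=T, B8=F, B9=S, B9=E, B10=T
size 1 is not enough: best union over all size-1 subsets is 9/17
size 2 is not enough: best union over all size-2 subsets is 14/17
size 3 is not enough: best union over all size-3 subsets is 16/17
size 4: inputs {1, 2, 3, 6} cover all 17 outcomes, and no lexicographically smaller subset of this size does

Answer: 4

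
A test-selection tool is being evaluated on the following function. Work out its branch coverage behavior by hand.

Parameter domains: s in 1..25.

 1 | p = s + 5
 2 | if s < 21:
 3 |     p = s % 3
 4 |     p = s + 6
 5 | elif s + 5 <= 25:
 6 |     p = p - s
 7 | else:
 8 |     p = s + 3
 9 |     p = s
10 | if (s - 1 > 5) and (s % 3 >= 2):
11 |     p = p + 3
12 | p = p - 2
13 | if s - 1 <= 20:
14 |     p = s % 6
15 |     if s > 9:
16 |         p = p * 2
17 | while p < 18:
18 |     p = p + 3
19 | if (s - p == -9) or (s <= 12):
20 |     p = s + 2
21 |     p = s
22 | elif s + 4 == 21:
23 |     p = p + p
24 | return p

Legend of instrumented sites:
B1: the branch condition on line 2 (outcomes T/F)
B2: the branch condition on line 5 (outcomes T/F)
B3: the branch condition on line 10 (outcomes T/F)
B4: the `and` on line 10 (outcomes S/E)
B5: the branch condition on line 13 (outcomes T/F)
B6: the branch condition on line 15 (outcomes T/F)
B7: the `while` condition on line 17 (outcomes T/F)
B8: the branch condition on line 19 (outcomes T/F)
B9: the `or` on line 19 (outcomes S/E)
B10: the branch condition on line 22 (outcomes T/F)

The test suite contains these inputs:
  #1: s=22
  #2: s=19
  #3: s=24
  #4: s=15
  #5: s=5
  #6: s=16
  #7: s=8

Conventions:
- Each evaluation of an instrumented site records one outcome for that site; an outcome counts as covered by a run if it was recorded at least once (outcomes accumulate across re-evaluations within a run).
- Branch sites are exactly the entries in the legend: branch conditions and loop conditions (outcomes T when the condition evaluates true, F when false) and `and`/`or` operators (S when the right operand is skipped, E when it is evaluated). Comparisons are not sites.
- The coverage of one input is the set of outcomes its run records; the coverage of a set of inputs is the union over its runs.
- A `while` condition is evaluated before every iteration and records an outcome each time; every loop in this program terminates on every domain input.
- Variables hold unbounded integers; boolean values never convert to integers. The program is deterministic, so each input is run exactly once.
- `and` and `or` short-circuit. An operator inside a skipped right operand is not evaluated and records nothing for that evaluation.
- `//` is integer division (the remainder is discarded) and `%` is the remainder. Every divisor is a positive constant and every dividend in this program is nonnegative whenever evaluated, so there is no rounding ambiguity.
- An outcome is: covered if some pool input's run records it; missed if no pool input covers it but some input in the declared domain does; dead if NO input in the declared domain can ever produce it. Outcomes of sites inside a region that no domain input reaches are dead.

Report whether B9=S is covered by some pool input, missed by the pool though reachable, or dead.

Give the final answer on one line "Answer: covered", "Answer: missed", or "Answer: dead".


no pool input records B9=S
but domain input (s=9) does record it -> reachable, so missed
Answer: missed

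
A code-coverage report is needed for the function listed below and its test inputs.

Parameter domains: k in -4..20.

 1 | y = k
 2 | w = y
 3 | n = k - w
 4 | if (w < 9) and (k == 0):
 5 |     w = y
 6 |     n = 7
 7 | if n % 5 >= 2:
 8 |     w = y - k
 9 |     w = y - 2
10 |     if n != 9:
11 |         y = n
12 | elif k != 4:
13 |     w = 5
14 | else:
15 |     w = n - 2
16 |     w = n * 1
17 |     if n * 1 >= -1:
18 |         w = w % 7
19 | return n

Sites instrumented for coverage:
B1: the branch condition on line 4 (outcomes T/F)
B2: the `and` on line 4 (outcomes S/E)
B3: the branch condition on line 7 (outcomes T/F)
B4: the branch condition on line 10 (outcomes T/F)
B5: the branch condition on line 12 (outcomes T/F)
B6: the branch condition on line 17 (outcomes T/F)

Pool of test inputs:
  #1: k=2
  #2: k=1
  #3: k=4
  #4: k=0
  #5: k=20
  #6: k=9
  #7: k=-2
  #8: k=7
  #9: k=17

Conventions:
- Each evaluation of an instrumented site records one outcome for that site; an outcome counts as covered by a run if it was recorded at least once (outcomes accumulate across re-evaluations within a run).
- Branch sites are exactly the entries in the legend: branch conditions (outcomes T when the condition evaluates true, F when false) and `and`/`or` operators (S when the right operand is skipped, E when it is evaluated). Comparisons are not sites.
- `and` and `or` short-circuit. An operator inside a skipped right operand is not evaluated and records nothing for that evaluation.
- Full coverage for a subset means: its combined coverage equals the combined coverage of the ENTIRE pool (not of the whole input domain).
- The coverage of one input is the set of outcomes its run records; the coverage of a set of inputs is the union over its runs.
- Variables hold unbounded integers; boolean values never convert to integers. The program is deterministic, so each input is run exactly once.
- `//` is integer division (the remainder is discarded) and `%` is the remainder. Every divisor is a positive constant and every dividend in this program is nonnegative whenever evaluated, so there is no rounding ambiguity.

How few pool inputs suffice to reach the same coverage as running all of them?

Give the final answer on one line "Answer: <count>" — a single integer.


#1 (k=2) -> B2->E, B1->F, B3->F, B5->T; covered: B1=F, B2=E, B3=F, B5=T
#2 (k=1) -> B2->E, B1->F, B3->F, B5->T; covered: B1=F, B2=E, B3=F, B5=T
#3 (k=4) -> B2->E, B1->F, B3->F, B5->F, B6->T; covered: B1=F, B2=E, B3=F, B5=F, B6=T
#4 (k=0) -> B2->E, B1->T, B3->T, B4->T; covered: B1=T, B2=E, B3=T, B4=T
#5 (k=20) -> B2->S, B1->F, B3->F, B5->T; covered: B1=F, B2=S, B3=F, B5=T
#6 (k=9) -> B2->S, B1->F, B3->F, B5->T; covered: B1=F, B2=S, B3=F, B5=T
#7 (k=-2) -> B2->E, B1->F, B3->F, B5->T; covered: B1=F, B2=E, B3=F, B5=T
#8 (k=7) -> B2->E, B1->F, B3->F, B5->T; covered: B1=F, B2=E, B3=F, B5=T
#9 (k=17) -> B2->S, B1->F, B3->F, B5->T; covered: B1=F, B2=S, B3=F, B5=T
together the pool reaches 10 outcomes: B1=T, B1=F, B2=S, B2=E, B3=T, B3=F, B4=T, B5=T, B5=F, B6=T
checked all size-1 subsets: none covers 10 outcomes (max 5/10)
checked all size-2 subsets: none covers 10 outcomes (max 8/10)
inputs {3, 4, 5} (size 3) cover everything; no size-3 subset with a lexicographically smaller index list covers all 10
Answer: 3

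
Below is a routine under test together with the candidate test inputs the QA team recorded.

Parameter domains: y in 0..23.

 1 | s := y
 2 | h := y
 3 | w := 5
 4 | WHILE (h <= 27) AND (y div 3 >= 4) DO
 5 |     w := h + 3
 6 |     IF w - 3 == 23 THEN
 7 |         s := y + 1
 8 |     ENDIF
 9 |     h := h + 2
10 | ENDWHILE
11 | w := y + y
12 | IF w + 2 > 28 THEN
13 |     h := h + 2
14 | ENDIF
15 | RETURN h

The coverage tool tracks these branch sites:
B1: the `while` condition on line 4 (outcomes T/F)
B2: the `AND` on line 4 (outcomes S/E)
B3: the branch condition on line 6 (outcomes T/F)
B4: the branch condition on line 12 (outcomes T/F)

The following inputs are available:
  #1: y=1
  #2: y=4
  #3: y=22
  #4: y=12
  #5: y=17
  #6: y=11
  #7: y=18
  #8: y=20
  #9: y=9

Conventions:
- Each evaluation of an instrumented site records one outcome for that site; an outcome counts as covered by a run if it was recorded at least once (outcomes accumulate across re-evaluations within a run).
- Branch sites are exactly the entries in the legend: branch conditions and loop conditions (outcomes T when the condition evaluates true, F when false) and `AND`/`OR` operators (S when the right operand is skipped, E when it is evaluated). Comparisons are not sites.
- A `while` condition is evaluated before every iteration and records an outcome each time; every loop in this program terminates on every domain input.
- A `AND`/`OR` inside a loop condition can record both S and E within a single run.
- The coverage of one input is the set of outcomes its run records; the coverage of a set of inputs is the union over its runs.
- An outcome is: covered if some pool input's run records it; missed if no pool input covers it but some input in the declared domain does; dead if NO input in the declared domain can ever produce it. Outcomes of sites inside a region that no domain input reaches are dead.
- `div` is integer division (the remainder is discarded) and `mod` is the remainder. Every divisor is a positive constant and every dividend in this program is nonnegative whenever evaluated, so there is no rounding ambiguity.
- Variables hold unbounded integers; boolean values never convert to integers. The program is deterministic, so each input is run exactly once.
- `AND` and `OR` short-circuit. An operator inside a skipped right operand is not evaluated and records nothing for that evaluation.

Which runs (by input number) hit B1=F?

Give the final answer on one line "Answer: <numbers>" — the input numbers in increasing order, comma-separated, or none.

input #1 (y=1): records B1=F
input #2 (y=4): records B1=F
input #3 (y=22): records B1=F
input #4 (y=12): records B1=F
input #5 (y=17): records B1=F
input #6 (y=11): records B1=F
input #7 (y=18): records B1=F
input #8 (y=20): records B1=F
input #9 (y=9): records B1=F

Answer: 1, 2, 3, 4, 5, 6, 7, 8, 9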